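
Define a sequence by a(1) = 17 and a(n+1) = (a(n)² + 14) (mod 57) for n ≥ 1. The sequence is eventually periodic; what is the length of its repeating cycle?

We have a(1) = 17,  a(2) = 18,  a(3) = 53,  a(4) = 30,  a(5) = 2,  a(6) = 18.
Since a(6) = a(2) = 18, the sequence is eventually periodic: after a pre-period of length 1 it cycles with period 4.

4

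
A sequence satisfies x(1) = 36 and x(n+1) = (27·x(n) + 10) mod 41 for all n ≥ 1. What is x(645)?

20

x(1) = 36; x(2) = 39; x(3) = 38; x(4) = 11; x(5) = 20; x(6) = 17; x(7) = 18; x(8) = 4; x(9) = 36.
Since x(9) = x(1) = 36, the sequence is periodic with period 8.
(645 - 1) mod 8 = 4, so x(645) = x(5) = 20.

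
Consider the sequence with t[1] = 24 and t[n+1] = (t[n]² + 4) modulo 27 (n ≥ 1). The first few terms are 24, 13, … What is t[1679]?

Listing terms: t[1] = 24,  t[2] = 13,  t[3] = 11,  t[4] = 17,  t[5] = 23,  t[6] = 20,  t[7] = 26,  t[8] = 5,  t[9] = 2,  t[10] = 8,  t[11] = 14,  t[12] = 11.
Since t[12] = t[3] = 11, the sequence is eventually periodic: after a pre-period of length 2 it cycles with period 9.
For n ≥ 3, t[n] depends only on (n - 3) mod 9. (1679 - 3) mod 9 = 2, so t[1679] = t[5] = 23.

23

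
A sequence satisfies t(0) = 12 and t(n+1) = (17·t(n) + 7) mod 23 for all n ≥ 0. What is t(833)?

10

t(0) = 12,  t(1) = 4,  t(2) = 6,  t(3) = 17,  t(4) = 20,  t(5) = 2,  t(6) = 18,  t(7) = 14,  t(8) = 15,  t(9) = 9,  t(10) = 22,  t(11) = 13,  t(12) = 21,  t(13) = 19,  t(14) = 8,  t(15) = 5,  t(16) = 0,  t(17) = 7,  t(18) = 11,  t(19) = 10,  t(20) = 16,  t(21) = 3,  t(22) = 12.
Since t(22) = t(0) = 12, the sequence is periodic with period 22.
So t(833) = t(0 + ((833-0) mod 22)) = t(19) = 10.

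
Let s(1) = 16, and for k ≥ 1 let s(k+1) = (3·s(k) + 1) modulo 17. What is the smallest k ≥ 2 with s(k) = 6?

We have s(1) = 16; s(2) = 15; s(3) = 12; s(4) = 3; s(5) = 10; s(6) = 14; s(7) = 9; s(8) = 11; s(9) = 0; s(10) = 1; s(11) = 4; s(12) = 13; s(13) = 6; s(14) = 2; s(15) = 7; s(16) = 5; s(17) = 16.
The sequence repeats with period 16.
The value 6 first appears (with k ≥ 2) at s(13).

13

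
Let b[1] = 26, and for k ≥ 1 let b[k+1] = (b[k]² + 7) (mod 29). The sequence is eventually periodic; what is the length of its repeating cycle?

7

Listing terms: b[1] = 26, b[2] = 16, b[3] = 2, b[4] = 11, b[5] = 12, b[6] = 6, b[7] = 14, b[8] = 0, b[9] = 7, b[10] = 27, b[11] = 11.
Since b[11] = b[4] = 11, the sequence is eventually periodic: after a pre-period of length 3 it cycles with period 7.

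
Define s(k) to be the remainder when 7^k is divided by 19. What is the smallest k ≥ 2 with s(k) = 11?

2

We have s(1) = 7,  s(2) = 11,  s(3) = 1,  s(4) = 7.
The sequence repeats with period 3.
The value 11 first appears (with k ≥ 2) at s(2).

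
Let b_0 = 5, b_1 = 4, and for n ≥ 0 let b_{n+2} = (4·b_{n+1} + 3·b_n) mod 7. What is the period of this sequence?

21

Computing terms: b_0 = 5, b_1 = 4, b_2 = 3, b_3 = 3, b_4 = 0, b_5 = 2, b_6 = 1, b_7 = 3, b_8 = 1, b_9 = 6, b_{10} = 6, b_{11} = 0, b_{12} = 4, b_{13} = 2, b_{14} = 6, b_{15} = 2, b_{16} = 5, b_{17} = 5, b_{18} = 0, b_{19} = 1, b_{20} = 4, b_{21} = 5, b_{22} = 4.
The sequence repeats with period 21.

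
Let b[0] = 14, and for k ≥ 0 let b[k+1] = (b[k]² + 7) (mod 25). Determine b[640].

b[0] = 14,  b[1] = 3,  b[2] = 16,  b[3] = 13,  b[4] = 1,  b[5] = 8,  b[6] = 21,  b[7] = 23,  b[8] = 11,  b[9] = 3.
Since b[9] = b[1] = 3, the sequence is eventually periodic: after a pre-period of length 1 it cycles with period 8.
For k ≥ 1, b[k] depends only on (k - 1) mod 8. (640 - 1) mod 8 = 7, so b[640] = b[8] = 11.

11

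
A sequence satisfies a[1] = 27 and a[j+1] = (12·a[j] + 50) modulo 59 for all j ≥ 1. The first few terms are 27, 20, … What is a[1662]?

Listing terms: a[1] = 27,  a[2] = 20,  a[3] = 54,  a[4] = 49,  a[5] = 48,  a[6] = 36,  a[7] = 10,  a[8] = 52,  a[9] = 25,  a[10] = 55,  a[11] = 2,  a[12] = 15,  a[13] = 53,  a[14] = 37,  a[15] = 22,  a[16] = 19,  a[17] = 42,  a[18] = 23,  a[19] = 31,  a[20] = 9,  a[21] = 40,  a[22] = 58,  a[23] = 38,  a[24] = 34,  a[25] = 45,  a[26] = 0,  a[27] = 50,  a[28] = 1,  a[29] = 3,  a[30] = 27.
Since a[30] = a[1] = 27, the sequence is periodic with period 29.
(1662 - 1) mod 29 = 8, so a[1662] = a[9] = 25.

25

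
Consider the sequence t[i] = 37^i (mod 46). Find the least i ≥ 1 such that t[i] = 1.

22

Computing terms: t[0] = 1; t[1] = 37; t[2] = 35; t[3] = 7; t[4] = 29; t[5] = 15; t[6] = 3; t[7] = 19; t[8] = 13; t[9] = 21; t[10] = 41; t[11] = 45; t[12] = 9; t[13] = 11; t[14] = 39; t[15] = 17; t[16] = 31; t[17] = 43; t[18] = 27; t[19] = 33; t[20] = 25; t[21] = 5; t[22] = 1.
Since t[22] = t[0] = 1, the sequence is periodic with period 22.
The value 1 next appears (with i ≥ 1) at t[22].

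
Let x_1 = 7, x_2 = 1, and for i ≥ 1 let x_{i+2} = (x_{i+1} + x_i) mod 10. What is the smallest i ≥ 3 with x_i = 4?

We have x_1 = 7,  x_2 = 1,  x_3 = 8,  x_4 = 9,  x_5 = 7,  x_6 = 6,  x_7 = 3,  x_8 = 9,  x_9 = 2,  x_{10} = 1,  x_{11} = 3,  x_{12} = 4,  x_{13} = 7,  x_{14} = 1.
Since (x_{13}, x_{14}) = (x_1, x_2) = (7, 1) (two consecutive terms determine the rest), the sequence is periodic with period 12.
The value 4 first appears (with i ≥ 3) at x_{12}.

12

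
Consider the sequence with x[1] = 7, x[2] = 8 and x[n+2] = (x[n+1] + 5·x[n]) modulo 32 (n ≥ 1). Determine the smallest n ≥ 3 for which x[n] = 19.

Computing terms: x[1] = 7; x[2] = 8; x[3] = 11; x[4] = 19; x[5] = 10; x[6] = 9; x[7] = 27; x[8] = 8; x[9] = 15; x[10] = 23; x[11] = 2; x[12] = 21; x[13] = 31; x[14] = 8; x[15] = 3; x[16] = 11; x[17] = 26; x[18] = 17; x[19] = 19; x[20] = 8; x[21] = 7; x[22] = 15; x[23] = 18; x[24] = 29; x[25] = 23; x[26] = 8; x[27] = 27; x[28] = 3; x[29] = 10; x[30] = 25; x[31] = 11; x[32] = 8; x[33] = 31; x[34] = 7; x[35] = 2; x[36] = 5; x[37] = 15; x[38] = 8; x[39] = 19; x[40] = 27; x[41] = 26; x[42] = 1; x[43] = 3; x[44] = 8; x[45] = 23; x[46] = 31; x[47] = 18; x[48] = 13; x[49] = 7; x[50] = 8.
Since (x[49], x[50]) = (x[1], x[2]) = (7, 8) (two consecutive terms determine the rest), the sequence is periodic with period 48.
The value 19 first appears (with n ≥ 3) at x[4].

4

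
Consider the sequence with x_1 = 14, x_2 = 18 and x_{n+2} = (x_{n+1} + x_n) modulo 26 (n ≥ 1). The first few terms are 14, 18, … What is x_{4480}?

4

Computing terms: x_1 = 14; x_2 = 18; x_3 = 6; x_4 = 24; x_5 = 4; x_6 = 2; x_7 = 6; x_8 = 8; x_9 = 14; x_{10} = 22; x_{11} = 10; x_{12} = 6; x_{13} = 16; x_{14} = 22; x_{15} = 12; x_{16} = 8; x_{17} = 20; x_{18} = 2; x_{19} = 22; x_{20} = 24; x_{21} = 20; x_{22} = 18; x_{23} = 12; x_{24} = 4; x_{25} = 16; x_{26} = 20; x_{27} = 10; x_{28} = 4; x_{29} = 14; x_{30} = 18.
Since (x_{29}, x_{30}) = (x_1, x_2) = (14, 18) (two consecutive terms determine the rest), the sequence is periodic with period 28.
(4480 - 1) mod 28 = 27, so x_{4480} = x_{28} = 4.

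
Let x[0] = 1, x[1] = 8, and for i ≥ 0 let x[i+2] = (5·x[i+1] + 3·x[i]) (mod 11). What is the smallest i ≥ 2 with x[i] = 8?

3

We have x[0] = 1; x[1] = 8; x[2] = 10; x[3] = 8; x[4] = 4; x[5] = 0; x[6] = 1; x[7] = 5; x[8] = 6; x[9] = 1; x[10] = 1; x[11] = 8.
Since (x[10], x[11]) = (x[0], x[1]) = (1, 8) (two consecutive terms determine the rest), the sequence is periodic with period 10.
The value 8 first appears (with i ≥ 2) at x[3].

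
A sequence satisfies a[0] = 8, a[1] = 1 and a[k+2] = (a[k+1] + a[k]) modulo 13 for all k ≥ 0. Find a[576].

Computing terms: a[0] = 8,  a[1] = 1,  a[2] = 9,  a[3] = 10,  a[4] = 6,  a[5] = 3,  a[6] = 9,  a[7] = 12,  a[8] = 8,  a[9] = 7,  a[10] = 2,  a[11] = 9,  a[12] = 11,  a[13] = 7,  a[14] = 5,  a[15] = 12,  a[16] = 4,  a[17] = 3,  a[18] = 7,  a[19] = 10,  a[20] = 4,  a[21] = 1,  a[22] = 5,  a[23] = 6,  a[24] = 11,  a[25] = 4,  a[26] = 2,  a[27] = 6,  a[28] = 8,  a[29] = 1.
Since (a[28], a[29]) = (a[0], a[1]) = (8, 1) (two consecutive terms determine the rest), the sequence is periodic with period 28.
(576 - 0) mod 28 = 16, so a[576] = a[16] = 4.

4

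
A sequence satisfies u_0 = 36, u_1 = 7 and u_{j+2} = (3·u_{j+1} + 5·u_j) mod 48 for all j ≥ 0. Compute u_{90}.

u_0 = 36, u_1 = 7, u_2 = 9, u_3 = 14, u_4 = 39, u_5 = 43, u_6 = 36, u_7 = 35, u_8 = 45, u_9 = 22, u_{10} = 3, u_{11} = 23, u_{12} = 36, u_{13} = 31, u_{14} = 33, u_{15} = 14, u_{16} = 15, u_{17} = 19, u_{18} = 36, u_{19} = 11, u_{20} = 21, u_{21} = 22, u_{22} = 27, u_{23} = 47, u_{24} = 36, u_{25} = 7.
Since (u_{24}, u_{25}) = (u_0, u_1) = (36, 7) (two consecutive terms determine the rest), the sequence is periodic with period 24.
(90 - 0) mod 24 = 18, so u_{90} = u_{18} = 36.

36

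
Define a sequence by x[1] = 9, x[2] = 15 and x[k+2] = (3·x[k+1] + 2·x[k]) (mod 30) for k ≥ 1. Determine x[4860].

21

x[1] = 9,  x[2] = 15,  x[3] = 3,  x[4] = 9,  x[5] = 3,  x[6] = 27,  x[7] = 27,  x[8] = 15,  x[9] = 9,  x[10] = 27,  x[11] = 9,  x[12] = 21,  x[13] = 21,  x[14] = 15,  x[15] = 27,  x[16] = 21,  x[17] = 27,  x[18] = 3,  x[19] = 3,  x[20] = 15,  x[21] = 21,  x[22] = 3,  x[23] = 21,  x[24] = 9,  x[25] = 9,  x[26] = 15.
The sequence repeats with period 24.
(4860 - 1) mod 24 = 11, so x[4860] = x[12] = 21.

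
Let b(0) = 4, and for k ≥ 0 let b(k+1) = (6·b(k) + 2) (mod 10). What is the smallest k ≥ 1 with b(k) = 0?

b(0) = 4; b(1) = 6; b(2) = 8; b(3) = 0; b(4) = 2; b(5) = 4.
The sequence repeats with period 5.
The value 0 first appears (with k ≥ 1) at b(3).

3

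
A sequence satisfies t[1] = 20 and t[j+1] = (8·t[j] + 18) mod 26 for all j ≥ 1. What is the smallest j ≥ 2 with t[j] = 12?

3

Listing terms: t[1] = 20; t[2] = 22; t[3] = 12; t[4] = 10; t[5] = 20.
Since t[5] = t[1] = 20, the sequence is periodic with period 4.
The value 12 first appears (with j ≥ 2) at t[3].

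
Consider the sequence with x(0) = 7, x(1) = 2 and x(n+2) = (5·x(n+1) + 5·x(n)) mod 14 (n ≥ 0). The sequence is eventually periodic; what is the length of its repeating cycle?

Computing terms: x(0) = 7, x(1) = 2, x(2) = 3, x(3) = 11, x(4) = 0, x(5) = 13, x(6) = 9, x(7) = 12, x(8) = 7, x(9) = 11, x(10) = 6, x(11) = 1, x(12) = 7, x(13) = 12, x(14) = 11, x(15) = 3, x(16) = 0, x(17) = 1, x(18) = 5, x(19) = 2, x(20) = 7, x(21) = 3, x(22) = 8, x(23) = 13, x(24) = 7, x(25) = 2.
Since (x(24), x(25)) = (x(0), x(1)) = (7, 2) (two consecutive terms determine the rest), the sequence is periodic with period 24.

24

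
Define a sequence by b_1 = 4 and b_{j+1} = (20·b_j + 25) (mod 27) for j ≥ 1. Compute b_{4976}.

Computing terms: b_1 = 4, b_2 = 24, b_3 = 19, b_4 = 0, b_5 = 25, b_6 = 12, b_7 = 22, b_8 = 6, b_9 = 10, b_{10} = 9, b_{11} = 16, b_{12} = 21, b_{13} = 13, b_{14} = 15, b_{15} = 1, b_{16} = 18, b_{17} = 7, b_{18} = 3, b_{19} = 4.
The sequence repeats with period 18.
(4976 - 1) mod 18 = 7, so b_{4976} = b_8 = 6.

6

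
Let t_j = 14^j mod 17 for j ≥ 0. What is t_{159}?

We have t_0 = 1,  t_1 = 14,  t_2 = 9,  t_3 = 7,  t_4 = 13,  t_5 = 12,  t_6 = 15,  t_7 = 6,  t_8 = 16,  t_9 = 3,  t_{10} = 8,  t_{11} = 10,  t_{12} = 4,  t_{13} = 5,  t_{14} = 2,  t_{15} = 11,  t_{16} = 1.
Since t_{16} = t_0 = 1, the sequence is periodic with period 16.
So t_{159} = t_{0 + ((159-0) mod 16)} = t_{15} = 11.

11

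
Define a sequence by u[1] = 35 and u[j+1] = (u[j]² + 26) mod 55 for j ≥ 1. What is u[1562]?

41

Computing terms: u[1] = 35,  u[2] = 41,  u[3] = 2,  u[4] = 30,  u[5] = 46,  u[6] = 52,  u[7] = 35.
The sequence repeats with period 6.
(1562 - 1) mod 6 = 1, so u[1562] = u[2] = 41.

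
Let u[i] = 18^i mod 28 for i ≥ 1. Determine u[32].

Listing terms: u[1] = 18, u[2] = 16, u[3] = 8, u[4] = 4, u[5] = 16.
Since u[5] = u[2] = 16, the sequence is eventually periodic: after a pre-period of length 1 it cycles with period 3.
For i ≥ 2, u[i] depends only on (i - 2) mod 3. (32 - 2) mod 3 = 0, so u[32] = u[2] = 16.

16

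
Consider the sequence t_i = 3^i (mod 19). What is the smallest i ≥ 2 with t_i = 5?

Listing terms: t_1 = 3, t_2 = 9, t_3 = 8, t_4 = 5, t_5 = 15, t_6 = 7, t_7 = 2, t_8 = 6, t_9 = 18, t_{10} = 16, t_{11} = 10, t_{12} = 11, t_{13} = 14, t_{14} = 4, t_{15} = 12, t_{16} = 17, t_{17} = 13, t_{18} = 1, t_{19} = 3.
Since t_{19} = t_1 = 3, the sequence is periodic with period 18.
The value 5 first appears (with i ≥ 2) at t_4.

4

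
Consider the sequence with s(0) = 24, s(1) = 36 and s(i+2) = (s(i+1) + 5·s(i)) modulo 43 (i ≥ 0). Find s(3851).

Listing terms: s(0) = 24,  s(1) = 36,  s(2) = 27,  s(3) = 35,  s(4) = 41,  s(5) = 1,  s(6) = 34,  s(7) = 39,  s(8) = 37,  s(9) = 17,  s(10) = 30,  s(11) = 29,  s(12) = 7,  s(13) = 23,  s(14) = 15,  s(15) = 1,  s(16) = 33,  s(17) = 38,  s(18) = 31,  s(19) = 6,  s(20) = 32,  s(21) = 19,  s(22) = 7,  s(23) = 16,  s(24) = 8,  s(25) = 2,  s(26) = 42,  s(27) = 9,  s(28) = 4,  s(29) = 6,  s(30) = 26,  s(31) = 13,  s(32) = 14,  s(33) = 36,  s(34) = 20,  s(35) = 28,  s(36) = 42,  s(37) = 10,  s(38) = 5,  s(39) = 12,  s(40) = 37,  s(41) = 11,  s(42) = 24,  s(43) = 36.
The sequence repeats with period 42.
So s(3851) = s(0 + ((3851-0) mod 42)) = s(29) = 6.

6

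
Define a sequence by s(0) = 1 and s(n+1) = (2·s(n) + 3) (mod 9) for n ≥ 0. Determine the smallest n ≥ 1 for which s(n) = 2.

Computing terms: s(0) = 1,  s(1) = 5,  s(2) = 4,  s(3) = 2,  s(4) = 7,  s(5) = 8,  s(6) = 1.
The sequence repeats with period 6.
The value 2 first appears (with n ≥ 1) at s(3).

3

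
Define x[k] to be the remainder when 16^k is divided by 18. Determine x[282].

10

We have x[0] = 1, x[1] = 16, x[2] = 4, x[3] = 10, x[4] = 16.
Since x[4] = x[1] = 16, the sequence is eventually periodic: after a pre-period of length 1 it cycles with period 3.
For k ≥ 1, x[k] depends only on (k - 1) mod 3. (282 - 1) mod 3 = 2, so x[282] = x[3] = 10.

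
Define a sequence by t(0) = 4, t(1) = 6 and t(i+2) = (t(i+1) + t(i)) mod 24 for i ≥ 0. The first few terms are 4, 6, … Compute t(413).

Computing terms: t(0) = 4,  t(1) = 6,  t(2) = 10,  t(3) = 16,  t(4) = 2,  t(5) = 18,  t(6) = 20,  t(7) = 14,  t(8) = 10,  t(9) = 0,  t(10) = 10,  t(11) = 10,  t(12) = 20,  t(13) = 6,  t(14) = 2,  t(15) = 8,  t(16) = 10,  t(17) = 18,  t(18) = 4,  t(19) = 22,  t(20) = 2,  t(21) = 0,  t(22) = 2,  t(23) = 2,  t(24) = 4,  t(25) = 6.
Since (t(24), t(25)) = (t(0), t(1)) = (4, 6) (two consecutive terms determine the rest), the sequence is periodic with period 24.
So t(413) = t(0 + ((413-0) mod 24)) = t(5) = 18.

18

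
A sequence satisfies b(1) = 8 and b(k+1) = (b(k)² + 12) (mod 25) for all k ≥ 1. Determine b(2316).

We have b(1) = 8,  b(2) = 1,  b(3) = 13,  b(4) = 6,  b(5) = 23,  b(6) = 16,  b(7) = 18,  b(8) = 11,  b(9) = 8.
The sequence repeats with period 8.
So b(2316) = b(1 + ((2316-1) mod 8)) = b(4) = 6.

6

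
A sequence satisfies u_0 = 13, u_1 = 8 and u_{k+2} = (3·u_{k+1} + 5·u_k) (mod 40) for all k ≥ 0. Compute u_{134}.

9

Computing terms: u_0 = 13,  u_1 = 8,  u_2 = 9,  u_3 = 27,  u_4 = 6,  u_5 = 33,  u_6 = 9,  u_7 = 32,  u_8 = 21,  u_9 = 23,  u_{10} = 14,  u_{11} = 37,  u_{12} = 21,  u_{13} = 8,  u_{14} = 9.
Since (u_{13}, u_{14}) = (u_1, u_2) = (8, 9) (two consecutive terms determine the rest), the sequence is eventually periodic: after a pre-period of length 1 it cycles with period 12.
For k ≥ 1, u_k depends only on (k - 1) mod 12. (134 - 1) mod 12 = 1, so u_{134} = u_2 = 9.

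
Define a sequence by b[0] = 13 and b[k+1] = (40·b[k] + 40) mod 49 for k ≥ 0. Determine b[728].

We have b[0] = 13; b[1] = 21; b[2] = 47; b[3] = 9; b[4] = 8; b[5] = 17; b[6] = 34; b[7] = 28; b[8] = 33; b[9] = 37; b[10] = 1; b[11] = 31; b[12] = 6; b[13] = 35; b[14] = 19; b[15] = 16; b[16] = 43; b[17] = 45; b[18] = 27; b[19] = 42; b[20] = 5; b[21] = 44; b[22] = 36; b[23] = 10; b[24] = 48; b[25] = 0; b[26] = 40; b[27] = 23; b[28] = 29; b[29] = 24; b[30] = 20; b[31] = 7; b[32] = 26; b[33] = 2; b[34] = 22; b[35] = 38; b[36] = 41; b[37] = 14; b[38] = 12; b[39] = 30; b[40] = 15; b[41] = 3; b[42] = 13.
The sequence repeats with period 42.
(728 - 0) mod 42 = 14, so b[728] = b[14] = 19.

19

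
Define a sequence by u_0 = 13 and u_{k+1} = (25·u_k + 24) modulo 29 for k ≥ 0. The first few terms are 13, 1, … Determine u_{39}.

Listing terms: u_0 = 13, u_1 = 1, u_2 = 20, u_3 = 2, u_4 = 16, u_5 = 18, u_6 = 10, u_7 = 13.
Since u_7 = u_0 = 13, the sequence is periodic with period 7.
(39 - 0) mod 7 = 4, so u_{39} = u_4 = 16.

16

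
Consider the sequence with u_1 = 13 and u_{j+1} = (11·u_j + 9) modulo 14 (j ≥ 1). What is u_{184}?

6

u_1 = 13,  u_2 = 12,  u_3 = 1,  u_4 = 6,  u_5 = 5,  u_6 = 8,  u_7 = 13.
Since u_7 = u_1 = 13, the sequence is periodic with period 6.
(184 - 1) mod 6 = 3, so u_{184} = u_4 = 6.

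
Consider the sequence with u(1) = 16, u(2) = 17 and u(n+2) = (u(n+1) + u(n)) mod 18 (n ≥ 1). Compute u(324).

We have u(1) = 16, u(2) = 17, u(3) = 15, u(4) = 14, u(5) = 11, u(6) = 7, u(7) = 0, u(8) = 7, u(9) = 7, u(10) = 14, u(11) = 3, u(12) = 17, u(13) = 2, u(14) = 1, u(15) = 3, u(16) = 4, u(17) = 7, u(18) = 11, u(19) = 0, u(20) = 11, u(21) = 11, u(22) = 4, u(23) = 15, u(24) = 1, u(25) = 16, u(26) = 17.
The sequence repeats with period 24.
So u(324) = u(1 + ((324-1) mod 24)) = u(12) = 17.

17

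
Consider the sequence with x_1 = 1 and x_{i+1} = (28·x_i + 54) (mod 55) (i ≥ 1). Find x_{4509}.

x_1 = 1,  x_2 = 27,  x_3 = 40,  x_4 = 19,  x_5 = 36,  x_6 = 17,  x_7 = 35,  x_8 = 44,  x_9 = 21,  x_{10} = 37,  x_{11} = 45,  x_{12} = 49,  x_{13} = 51,  x_{14} = 52,  x_{15} = 25,  x_{16} = 39,  x_{17} = 46,  x_{18} = 22,  x_{19} = 10,  x_{20} = 4,  x_{21} = 1.
Since x_{21} = x_1 = 1, the sequence is periodic with period 20.
So x_{4509} = x_{1 + ((4509-1) mod 20)} = x_9 = 21.

21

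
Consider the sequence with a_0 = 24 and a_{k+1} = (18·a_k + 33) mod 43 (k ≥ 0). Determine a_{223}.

32

Listing terms: a_0 = 24, a_1 = 35, a_2 = 18, a_3 = 13, a_4 = 9, a_5 = 23, a_6 = 17, a_7 = 38, a_8 = 29, a_9 = 39, a_{10} = 4, a_{11} = 19, a_{12} = 31, a_{13} = 32, a_{14} = 7, a_{15} = 30, a_{16} = 14, a_{17} = 27, a_{18} = 3, a_{19} = 1, a_{20} = 8, a_{21} = 5, a_{22} = 37, a_{23} = 11, a_{24} = 16, a_{25} = 20, a_{26} = 6, a_{27} = 12, a_{28} = 34, a_{29} = 0, a_{30} = 33, a_{31} = 25, a_{32} = 10, a_{33} = 41, a_{34} = 40, a_{35} = 22, a_{36} = 42, a_{37} = 15, a_{38} = 2, a_{39} = 26, a_{40} = 28, a_{41} = 21, a_{42} = 24.
The sequence repeats with period 42.
(223 - 0) mod 42 = 13, so a_{223} = a_{13} = 32.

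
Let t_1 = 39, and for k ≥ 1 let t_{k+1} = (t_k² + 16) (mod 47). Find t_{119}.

We have t_1 = 39,  t_2 = 33,  t_3 = 24,  t_4 = 28,  t_5 = 1,  t_6 = 17,  t_7 = 23,  t_8 = 28.
Since t_8 = t_4 = 28, the sequence is eventually periodic: after a pre-period of length 3 it cycles with period 4.
For k ≥ 4, t_k depends only on (k - 4) mod 4. (119 - 4) mod 4 = 3, so t_{119} = t_7 = 23.

23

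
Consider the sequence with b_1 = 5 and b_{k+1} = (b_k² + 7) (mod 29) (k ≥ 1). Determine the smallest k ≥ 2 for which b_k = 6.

7

Listing terms: b_1 = 5,  b_2 = 3,  b_3 = 16,  b_4 = 2,  b_5 = 11,  b_6 = 12,  b_7 = 6,  b_8 = 14,  b_9 = 0,  b_{10} = 7,  b_{11} = 27,  b_{12} = 11.
Since b_{12} = b_5 = 11, the sequence is eventually periodic: after a pre-period of length 4 it cycles with period 7.
The value 6 first appears (with k ≥ 2) at b_7.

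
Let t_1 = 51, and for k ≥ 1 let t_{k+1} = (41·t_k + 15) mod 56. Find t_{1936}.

Computing terms: t_1 = 51,  t_2 = 34,  t_3 = 9,  t_4 = 48,  t_5 = 23,  t_6 = 6,  t_7 = 37,  t_8 = 20,  t_9 = 51.
The sequence repeats with period 8.
So t_{1936} = t_{1 + ((1936-1) mod 8)} = t_8 = 20.

20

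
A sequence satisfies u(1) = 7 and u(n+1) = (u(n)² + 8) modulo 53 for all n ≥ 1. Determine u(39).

32

Listing terms: u(1) = 7,  u(2) = 4,  u(3) = 24,  u(4) = 1,  u(5) = 9,  u(6) = 36,  u(7) = 32,  u(8) = 25,  u(9) = 50,  u(10) = 17,  u(11) = 32.
Since u(11) = u(7) = 32, the sequence is eventually periodic: after a pre-period of length 6 it cycles with period 4.
For n ≥ 7, u(n) depends only on (n - 7) mod 4. (39 - 7) mod 4 = 0, so u(39) = u(7) = 32.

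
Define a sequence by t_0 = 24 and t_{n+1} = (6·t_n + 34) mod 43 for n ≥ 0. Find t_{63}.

Computing terms: t_0 = 24,  t_1 = 6,  t_2 = 27,  t_3 = 24.
The sequence repeats with period 3.
(63 - 0) mod 3 = 0, so t_{63} = t_0 = 24.

24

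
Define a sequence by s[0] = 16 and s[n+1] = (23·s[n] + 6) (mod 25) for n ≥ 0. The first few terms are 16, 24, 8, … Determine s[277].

19

s[0] = 16; s[1] = 24; s[2] = 8; s[3] = 15; s[4] = 1; s[5] = 4; s[6] = 23; s[7] = 10; s[8] = 11; s[9] = 9; s[10] = 13; s[11] = 5; s[12] = 21; s[13] = 14; s[14] = 3; s[15] = 0; s[16] = 6; s[17] = 19; s[18] = 18; s[19] = 20; s[20] = 16.
The sequence repeats with period 20.
So s[277] = s[0 + ((277-0) mod 20)] = s[17] = 19.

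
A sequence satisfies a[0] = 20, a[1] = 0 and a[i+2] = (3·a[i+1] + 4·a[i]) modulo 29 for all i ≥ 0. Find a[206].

21

We have a[0] = 20; a[1] = 0; a[2] = 22; a[3] = 8; a[4] = 25; a[5] = 20; a[6] = 15; a[7] = 9; a[8] = 0; a[9] = 7; a[10] = 21; a[11] = 4; a[12] = 9; a[13] = 14; a[14] = 20; a[15] = 0.
The sequence repeats with period 14.
(206 - 0) mod 14 = 10, so a[206] = a[10] = 21.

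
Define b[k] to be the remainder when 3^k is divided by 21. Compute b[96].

b[0] = 1,  b[1] = 3,  b[2] = 9,  b[3] = 6,  b[4] = 18,  b[5] = 12,  b[6] = 15,  b[7] = 3.
Since b[7] = b[1] = 3, the sequence is eventually periodic: after a pre-period of length 1 it cycles with period 6.
For k ≥ 1, b[k] depends only on (k - 1) mod 6. (96 - 1) mod 6 = 5, so b[96] = b[6] = 15.

15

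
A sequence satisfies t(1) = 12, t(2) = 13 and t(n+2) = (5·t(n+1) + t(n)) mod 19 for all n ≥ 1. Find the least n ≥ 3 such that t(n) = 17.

Listing terms: t(1) = 12; t(2) = 13; t(3) = 1; t(4) = 18; t(5) = 15; t(6) = 17; t(7) = 5; t(8) = 4; t(9) = 6; t(10) = 15; t(11) = 5; t(12) = 2; t(13) = 15; t(14) = 1; t(15) = 1; t(16) = 6; t(17) = 12; t(18) = 9; t(19) = 0; t(20) = 9; t(21) = 7; t(22) = 6; t(23) = 18; t(24) = 1; t(25) = 4; t(26) = 2; t(27) = 14; t(28) = 15; t(29) = 13; t(30) = 4; t(31) = 14; t(32) = 17; t(33) = 4; t(34) = 18; t(35) = 18; t(36) = 13; t(37) = 7; t(38) = 10; t(39) = 0; t(40) = 10; t(41) = 12; t(42) = 13.
Since (t(41), t(42)) = (t(1), t(2)) = (12, 13) (two consecutive terms determine the rest), the sequence is periodic with period 40.
The value 17 first appears (with n ≥ 3) at t(6).

6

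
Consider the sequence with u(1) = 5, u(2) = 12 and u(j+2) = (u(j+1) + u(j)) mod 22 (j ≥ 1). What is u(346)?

We have u(1) = 5; u(2) = 12; u(3) = 17; u(4) = 7; u(5) = 2; u(6) = 9; u(7) = 11; u(8) = 20; u(9) = 9; u(10) = 7; u(11) = 16; u(12) = 1; u(13) = 17; u(14) = 18; u(15) = 13; u(16) = 9; u(17) = 0; u(18) = 9; u(19) = 9; u(20) = 18; u(21) = 5; u(22) = 1; u(23) = 6; u(24) = 7; u(25) = 13; u(26) = 20; u(27) = 11; u(28) = 9; u(29) = 20; u(30) = 7; u(31) = 5; u(32) = 12.
Since (u(31), u(32)) = (u(1), u(2)) = (5, 12) (two consecutive terms determine the rest), the sequence is periodic with period 30.
So u(346) = u(1 + ((346-1) mod 30)) = u(16) = 9.

9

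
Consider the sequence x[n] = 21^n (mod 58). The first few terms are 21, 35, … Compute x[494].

x[1] = 21,  x[2] = 35,  x[3] = 39,  x[4] = 7,  x[5] = 31,  x[6] = 13,  x[7] = 41,  x[8] = 49,  x[9] = 43,  x[10] = 33,  x[11] = 55,  x[12] = 53,  x[13] = 11,  x[14] = 57,  x[15] = 37,  x[16] = 23,  x[17] = 19,  x[18] = 51,  x[19] = 27,  x[20] = 45,  x[21] = 17,  x[22] = 9,  x[23] = 15,  x[24] = 25,  x[25] = 3,  x[26] = 5,  x[27] = 47,  x[28] = 1,  x[29] = 21.
The sequence repeats with period 28.
(494 - 1) mod 28 = 17, so x[494] = x[18] = 51.

51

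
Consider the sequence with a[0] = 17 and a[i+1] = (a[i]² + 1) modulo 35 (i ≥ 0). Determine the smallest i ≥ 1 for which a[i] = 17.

3

We have a[0] = 17; a[1] = 10; a[2] = 31; a[3] = 17.
The sequence repeats with period 3.
The value 17 next appears (with i ≥ 1) at a[3].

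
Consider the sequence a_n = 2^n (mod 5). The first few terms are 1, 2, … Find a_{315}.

Computing terms: a_0 = 1,  a_1 = 2,  a_2 = 4,  a_3 = 3,  a_4 = 1.
Since a_4 = a_0 = 1, the sequence is periodic with period 4.
(315 - 0) mod 4 = 3, so a_{315} = a_3 = 3.

3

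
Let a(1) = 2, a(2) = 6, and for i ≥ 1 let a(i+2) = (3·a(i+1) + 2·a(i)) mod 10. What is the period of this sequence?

Computing terms: a(1) = 2; a(2) = 6; a(3) = 2; a(4) = 8; a(5) = 8; a(6) = 0; a(7) = 6; a(8) = 8; a(9) = 6; a(10) = 4; a(11) = 4; a(12) = 0; a(13) = 8; a(14) = 4; a(15) = 8; a(16) = 2; a(17) = 2; a(18) = 0; a(19) = 4; a(20) = 2; a(21) = 4; a(22) = 6; a(23) = 6; a(24) = 0; a(25) = 2; a(26) = 6.
The sequence repeats with period 24.

24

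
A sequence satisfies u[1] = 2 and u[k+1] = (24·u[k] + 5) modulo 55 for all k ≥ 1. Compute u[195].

Listing terms: u[1] = 2; u[2] = 53; u[3] = 12; u[4] = 18; u[5] = 52; u[6] = 43; u[7] = 47; u[8] = 33; u[9] = 27; u[10] = 48; u[11] = 2.
Since u[11] = u[1] = 2, the sequence is periodic with period 10.
So u[195] = u[1 + ((195-1) mod 10)] = u[5] = 52.

52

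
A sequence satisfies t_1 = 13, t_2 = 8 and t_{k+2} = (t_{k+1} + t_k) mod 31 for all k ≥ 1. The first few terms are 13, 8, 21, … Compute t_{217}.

Computing terms: t_1 = 13; t_2 = 8; t_3 = 21; t_4 = 29; t_5 = 19; t_6 = 17; t_7 = 5; t_8 = 22; t_9 = 27; t_{10} = 18; t_{11} = 14; t_{12} = 1; t_{13} = 15; t_{14} = 16; t_{15} = 0; t_{16} = 16; t_{17} = 16; t_{18} = 1; t_{19} = 17; t_{20} = 18; t_{21} = 4; t_{22} = 22; t_{23} = 26; t_{24} = 17; t_{25} = 12; t_{26} = 29; t_{27} = 10; t_{28} = 8; t_{29} = 18; t_{30} = 26; t_{31} = 13; t_{32} = 8.
The sequence repeats with period 30.
(217 - 1) mod 30 = 6, so t_{217} = t_7 = 5.

5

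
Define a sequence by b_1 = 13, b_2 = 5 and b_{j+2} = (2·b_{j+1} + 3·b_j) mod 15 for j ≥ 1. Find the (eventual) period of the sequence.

4

Listing terms: b_1 = 13,  b_2 = 5,  b_3 = 4,  b_4 = 8,  b_5 = 13,  b_6 = 5.
The sequence repeats with period 4.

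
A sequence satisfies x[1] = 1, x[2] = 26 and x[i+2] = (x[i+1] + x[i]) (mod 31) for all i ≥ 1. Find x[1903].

20

x[1] = 1,  x[2] = 26,  x[3] = 27,  x[4] = 22,  x[5] = 18,  x[6] = 9,  x[7] = 27,  x[8] = 5,  x[9] = 1,  x[10] = 6,  x[11] = 7,  x[12] = 13,  x[13] = 20,  x[14] = 2,  x[15] = 22,  x[16] = 24,  x[17] = 15,  x[18] = 8,  x[19] = 23,  x[20] = 0,  x[21] = 23,  x[22] = 23,  x[23] = 15,  x[24] = 7,  x[25] = 22,  x[26] = 29,  x[27] = 20,  x[28] = 18,  x[29] = 7,  x[30] = 25,  x[31] = 1,  x[32] = 26.
Since (x[31], x[32]) = (x[1], x[2]) = (1, 26) (two consecutive terms determine the rest), the sequence is periodic with period 30.
So x[1903] = x[1 + ((1903-1) mod 30)] = x[13] = 20.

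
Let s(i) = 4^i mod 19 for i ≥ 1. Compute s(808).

6

We have s(1) = 4, s(2) = 16, s(3) = 7, s(4) = 9, s(5) = 17, s(6) = 11, s(7) = 6, s(8) = 5, s(9) = 1, s(10) = 4.
The sequence repeats with period 9.
(808 - 1) mod 9 = 6, so s(808) = s(7) = 6.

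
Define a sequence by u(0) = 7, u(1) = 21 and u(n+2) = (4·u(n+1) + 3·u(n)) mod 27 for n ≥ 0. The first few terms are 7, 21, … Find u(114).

24

u(0) = 7, u(1) = 21, u(2) = 24, u(3) = 24, u(4) = 6, u(5) = 15, u(6) = 24, u(7) = 6.
Since (u(6), u(7)) = (u(3), u(4)) = (24, 6) (two consecutive terms determine the rest), the sequence is eventually periodic: after a pre-period of length 3 it cycles with period 3.
For n ≥ 3, u(n) depends only on (n - 3) mod 3. (114 - 3) mod 3 = 0, so u(114) = u(3) = 24.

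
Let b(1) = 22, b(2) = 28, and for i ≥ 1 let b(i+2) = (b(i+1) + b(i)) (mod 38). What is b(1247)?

We have b(1) = 22, b(2) = 28, b(3) = 12, b(4) = 2, b(5) = 14, b(6) = 16, b(7) = 30, b(8) = 8, b(9) = 0, b(10) = 8, b(11) = 8, b(12) = 16, b(13) = 24, b(14) = 2, b(15) = 26, b(16) = 28, b(17) = 16, b(18) = 6, b(19) = 22, b(20) = 28.
The sequence repeats with period 18.
So b(1247) = b(1 + ((1247-1) mod 18)) = b(5) = 14.

14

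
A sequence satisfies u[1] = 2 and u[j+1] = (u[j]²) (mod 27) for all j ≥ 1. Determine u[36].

Computing terms: u[1] = 2,  u[2] = 4,  u[3] = 16,  u[4] = 13,  u[5] = 7,  u[6] = 22,  u[7] = 25,  u[8] = 4.
Since u[8] = u[2] = 4, the sequence is eventually periodic: after a pre-period of length 1 it cycles with period 6.
For j ≥ 2, u[j] depends only on (j - 2) mod 6. (36 - 2) mod 6 = 4, so u[36] = u[6] = 22.

22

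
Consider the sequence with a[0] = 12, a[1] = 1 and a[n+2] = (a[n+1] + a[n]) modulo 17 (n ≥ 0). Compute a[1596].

Computing terms: a[0] = 12; a[1] = 1; a[2] = 13; a[3] = 14; a[4] = 10; a[5] = 7; a[6] = 0; a[7] = 7; a[8] = 7; a[9] = 14; a[10] = 4; a[11] = 1; a[12] = 5; a[13] = 6; a[14] = 11; a[15] = 0; a[16] = 11; a[17] = 11; a[18] = 5; a[19] = 16; a[20] = 4; a[21] = 3; a[22] = 7; a[23] = 10; a[24] = 0; a[25] = 10; a[26] = 10; a[27] = 3; a[28] = 13; a[29] = 16; a[30] = 12; a[31] = 11; a[32] = 6; a[33] = 0; a[34] = 6; a[35] = 6; a[36] = 12; a[37] = 1.
Since (a[36], a[37]) = (a[0], a[1]) = (12, 1) (two consecutive terms determine the rest), the sequence is periodic with period 36.
(1596 - 0) mod 36 = 12, so a[1596] = a[12] = 5.

5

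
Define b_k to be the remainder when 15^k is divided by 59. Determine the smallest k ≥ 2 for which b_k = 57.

We have b_1 = 15,  b_2 = 48,  b_3 = 12,  b_4 = 3,  b_5 = 45,  b_6 = 26,  b_7 = 36,  b_8 = 9,  b_9 = 17,  b_{10} = 19,  b_{11} = 49,  b_{12} = 27,  b_{13} = 51,  b_{14} = 57,  b_{15} = 29,  b_{16} = 22,  b_{17} = 35,  b_{18} = 53,  b_{19} = 28,  b_{20} = 7,  b_{21} = 46,  b_{22} = 41,  b_{23} = 25,  b_{24} = 21,  b_{25} = 20,  b_{26} = 5,  b_{27} = 16,  b_{28} = 4,  b_{29} = 1,  b_{30} = 15.
The sequence repeats with period 29.
The value 57 first appears (with k ≥ 2) at b_{14}.

14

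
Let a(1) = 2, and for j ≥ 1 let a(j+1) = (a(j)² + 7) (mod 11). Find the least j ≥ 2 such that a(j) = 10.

Computing terms: a(1) = 2, a(2) = 0, a(3) = 7, a(4) = 1, a(5) = 8, a(6) = 5, a(7) = 10, a(8) = 8.
Since a(8) = a(5) = 8, the sequence is eventually periodic: after a pre-period of length 4 it cycles with period 3.
The value 10 first appears (with j ≥ 2) at a(7).

7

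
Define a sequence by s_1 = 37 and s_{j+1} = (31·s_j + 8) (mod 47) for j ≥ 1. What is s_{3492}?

Computing terms: s_1 = 37; s_2 = 27; s_3 = 46; s_4 = 24; s_5 = 0; s_6 = 8; s_7 = 21; s_8 = 1; s_9 = 39; s_{10} = 42; s_{11} = 41; s_{12} = 10; s_{13} = 36; s_{14} = 43; s_{15} = 25; s_{16} = 31; s_{17} = 29; s_{18} = 14; s_{19} = 19; s_{20} = 33; s_{21} = 44; s_{22} = 9; s_{23} = 5; s_{24} = 22; s_{25} = 32; s_{26} = 13; s_{27} = 35; s_{28} = 12; s_{29} = 4; s_{30} = 38; s_{31} = 11; s_{32} = 20; s_{33} = 17; s_{34} = 18; s_{35} = 2; s_{36} = 23; s_{37} = 16; s_{38} = 34; s_{39} = 28; s_{40} = 30; s_{41} = 45; s_{42} = 40; s_{43} = 26; s_{44} = 15; s_{45} = 3; s_{46} = 7; s_{47} = 37.
Since s_{47} = s_1 = 37, the sequence is periodic with period 46.
(3492 - 1) mod 46 = 41, so s_{3492} = s_{42} = 40.

40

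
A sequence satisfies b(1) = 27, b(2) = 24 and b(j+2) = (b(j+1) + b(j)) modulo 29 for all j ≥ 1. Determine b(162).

b(1) = 27,  b(2) = 24,  b(3) = 22,  b(4) = 17,  b(5) = 10,  b(6) = 27,  b(7) = 8,  b(8) = 6,  b(9) = 14,  b(10) = 20,  b(11) = 5,  b(12) = 25,  b(13) = 1,  b(14) = 26,  b(15) = 27,  b(16) = 24.
Since (b(15), b(16)) = (b(1), b(2)) = (27, 24) (two consecutive terms determine the rest), the sequence is periodic with period 14.
(162 - 1) mod 14 = 7, so b(162) = b(8) = 6.

6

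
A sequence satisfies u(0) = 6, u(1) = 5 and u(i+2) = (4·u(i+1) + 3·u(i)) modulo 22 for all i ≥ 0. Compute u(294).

18

Listing terms: u(0) = 6,  u(1) = 5,  u(2) = 16,  u(3) = 13,  u(4) = 12,  u(5) = 21,  u(6) = 10,  u(7) = 15,  u(8) = 2,  u(9) = 9,  u(10) = 20,  u(11) = 19,  u(12) = 4,  u(13) = 7,  u(14) = 18,  u(15) = 5,  u(16) = 8,  u(17) = 3,  u(18) = 14,  u(19) = 21,  u(20) = 16,  u(21) = 17,  u(22) = 6,  u(23) = 9,  u(24) = 10,  u(25) = 1,  u(26) = 12,  u(27) = 7,  u(28) = 20,  u(29) = 13,  u(30) = 2,  u(31) = 3,  u(32) = 18,  u(33) = 15,  u(34) = 4,  u(35) = 17,  u(36) = 14,  u(37) = 19,  u(38) = 8,  u(39) = 1,  u(40) = 6,  u(41) = 5.
The sequence repeats with period 40.
So u(294) = u(0 + ((294-0) mod 40)) = u(14) = 18.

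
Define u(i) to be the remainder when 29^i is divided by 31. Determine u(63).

23

We have u(1) = 29, u(2) = 4, u(3) = 23, u(4) = 16, u(5) = 30, u(6) = 2, u(7) = 27, u(8) = 8, u(9) = 15, u(10) = 1, u(11) = 29.
The sequence repeats with period 10.
(63 - 1) mod 10 = 2, so u(63) = u(3) = 23.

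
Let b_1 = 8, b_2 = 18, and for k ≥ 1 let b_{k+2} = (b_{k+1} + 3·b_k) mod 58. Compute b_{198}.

b_1 = 8,  b_2 = 18,  b_3 = 42,  b_4 = 38,  b_5 = 48,  b_6 = 46,  b_7 = 16,  b_8 = 38,  b_9 = 28,  b_{10} = 26,  b_{11} = 52,  b_{12} = 14,  b_{13} = 54,  b_{14} = 38,  b_{15} = 26,  b_{16} = 24,  b_{17} = 44,  b_{18} = 0,  b_{19} = 16,  b_{20} = 16,  b_{21} = 6,  b_{22} = 54,  b_{23} = 14,  b_{24} = 2,  b_{25} = 44,  b_{26} = 50,  b_{27} = 8,  b_{28} = 42,  b_{29} = 8,  b_{30} = 18.
Since (b_{29}, b_{30}) = (b_1, b_2) = (8, 18) (two consecutive terms determine the rest), the sequence is periodic with period 28.
So b_{198} = b_{1 + ((198-1) mod 28)} = b_2 = 18.

18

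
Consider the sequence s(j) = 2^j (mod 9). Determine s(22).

Listing terms: s(1) = 2; s(2) = 4; s(3) = 8; s(4) = 7; s(5) = 5; s(6) = 1; s(7) = 2.
Since s(7) = s(1) = 2, the sequence is periodic with period 6.
(22 - 1) mod 6 = 3, so s(22) = s(4) = 7.

7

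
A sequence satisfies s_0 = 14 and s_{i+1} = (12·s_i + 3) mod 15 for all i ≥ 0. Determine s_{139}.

Listing terms: s_0 = 14,  s_1 = 6,  s_2 = 0,  s_3 = 3,  s_4 = 9,  s_5 = 6.
Since s_5 = s_1 = 6, the sequence is eventually periodic: after a pre-period of length 1 it cycles with period 4.
For i ≥ 1, s_i depends only on (i - 1) mod 4. (139 - 1) mod 4 = 2, so s_{139} = s_3 = 3.

3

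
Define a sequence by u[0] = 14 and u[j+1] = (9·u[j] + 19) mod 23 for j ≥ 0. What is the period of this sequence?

11

We have u[0] = 14; u[1] = 7; u[2] = 13; u[3] = 21; u[4] = 1; u[5] = 5; u[6] = 18; u[7] = 20; u[8] = 15; u[9] = 16; u[10] = 2; u[11] = 14.
Since u[11] = u[0] = 14, the sequence is periodic with period 11.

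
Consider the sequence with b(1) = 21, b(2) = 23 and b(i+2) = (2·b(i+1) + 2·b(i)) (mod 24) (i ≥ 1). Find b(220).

0

Computing terms: b(1) = 21,  b(2) = 23,  b(3) = 16,  b(4) = 6,  b(5) = 20,  b(6) = 4,  b(7) = 0,  b(8) = 8,  b(9) = 16,  b(10) = 0,  b(11) = 8.
Since (b(10), b(11)) = (b(7), b(8)) = (0, 8) (two consecutive terms determine the rest), the sequence is eventually periodic: after a pre-period of length 6 it cycles with period 3.
For i ≥ 7, b(i) depends only on (i - 7) mod 3. (220 - 7) mod 3 = 0, so b(220) = b(7) = 0.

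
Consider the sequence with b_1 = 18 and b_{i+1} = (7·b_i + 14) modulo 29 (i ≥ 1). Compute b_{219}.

We have b_1 = 18; b_2 = 24; b_3 = 8; b_4 = 12; b_5 = 11; b_6 = 4; b_7 = 13; b_8 = 18.
The sequence repeats with period 7.
(219 - 1) mod 7 = 1, so b_{219} = b_2 = 24.

24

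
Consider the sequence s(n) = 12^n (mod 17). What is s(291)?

11

Computing terms: s(1) = 12,  s(2) = 8,  s(3) = 11,  s(4) = 13,  s(5) = 3,  s(6) = 2,  s(7) = 7,  s(8) = 16,  s(9) = 5,  s(10) = 9,  s(11) = 6,  s(12) = 4,  s(13) = 14,  s(14) = 15,  s(15) = 10,  s(16) = 1,  s(17) = 12.
The sequence repeats with period 16.
So s(291) = s(1 + ((291-1) mod 16)) = s(3) = 11.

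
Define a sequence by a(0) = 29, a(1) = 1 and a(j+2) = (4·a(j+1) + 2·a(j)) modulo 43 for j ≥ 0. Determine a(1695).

Computing terms: a(0) = 29, a(1) = 1, a(2) = 19, a(3) = 35, a(4) = 6, a(5) = 8, a(6) = 1, a(7) = 20, a(8) = 39, a(9) = 24, a(10) = 2, a(11) = 13, a(12) = 13, a(13) = 35, a(14) = 37, a(15) = 3, a(16) = 0, a(17) = 6, a(18) = 24, a(19) = 22, a(20) = 7, a(21) = 29, a(22) = 1.
Since (a(21), a(22)) = (a(0), a(1)) = (29, 1) (two consecutive terms determine the rest), the sequence is periodic with period 21.
So a(1695) = a(0 + ((1695-0) mod 21)) = a(15) = 3.

3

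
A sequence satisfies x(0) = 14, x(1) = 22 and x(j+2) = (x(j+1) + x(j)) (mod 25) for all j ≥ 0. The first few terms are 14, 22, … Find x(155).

Listing terms: x(0) = 14,  x(1) = 22,  x(2) = 11,  x(3) = 8,  x(4) = 19,  x(5) = 2,  x(6) = 21,  x(7) = 23,  x(8) = 19,  x(9) = 17,  x(10) = 11,  x(11) = 3,  x(12) = 14,  x(13) = 17,  x(14) = 6,  x(15) = 23,  x(16) = 4,  x(17) = 2,  x(18) = 6,  x(19) = 8,  x(20) = 14,  x(21) = 22.
The sequence repeats with period 20.
(155 - 0) mod 20 = 15, so x(155) = x(15) = 23.

23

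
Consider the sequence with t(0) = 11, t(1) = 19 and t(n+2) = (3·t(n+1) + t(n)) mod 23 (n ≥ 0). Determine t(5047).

Computing terms: t(0) = 11; t(1) = 19; t(2) = 22; t(3) = 16; t(4) = 1; t(5) = 19; t(6) = 12; t(7) = 9; t(8) = 16; t(9) = 11; t(10) = 3; t(11) = 20; t(12) = 17; t(13) = 2; t(14) = 0; t(15) = 2; t(16) = 6; t(17) = 20; t(18) = 20; t(19) = 11; t(20) = 7; t(21) = 9; t(22) = 11; t(23) = 19.
Since (t(22), t(23)) = (t(0), t(1)) = (11, 19) (two consecutive terms determine the rest), the sequence is periodic with period 22.
So t(5047) = t(0 + ((5047-0) mod 22)) = t(9) = 11.

11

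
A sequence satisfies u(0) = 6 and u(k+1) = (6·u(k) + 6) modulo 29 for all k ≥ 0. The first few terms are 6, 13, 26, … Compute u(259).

We have u(0) = 6,  u(1) = 13,  u(2) = 26,  u(3) = 17,  u(4) = 21,  u(5) = 16,  u(6) = 15,  u(7) = 9,  u(8) = 2,  u(9) = 18,  u(10) = 27,  u(11) = 23,  u(12) = 28,  u(13) = 0,  u(14) = 6.
The sequence repeats with period 14.
(259 - 0) mod 14 = 7, so u(259) = u(7) = 9.

9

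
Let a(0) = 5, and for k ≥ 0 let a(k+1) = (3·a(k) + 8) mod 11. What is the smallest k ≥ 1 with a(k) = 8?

We have a(0) = 5,  a(1) = 1,  a(2) = 0,  a(3) = 8,  a(4) = 10,  a(5) = 5.
Since a(5) = a(0) = 5, the sequence is periodic with period 5.
The value 8 first appears (with k ≥ 1) at a(3).

3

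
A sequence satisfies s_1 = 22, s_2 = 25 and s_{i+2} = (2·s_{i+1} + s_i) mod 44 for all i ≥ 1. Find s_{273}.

14

s_1 = 22, s_2 = 25, s_3 = 28, s_4 = 37, s_5 = 14, s_6 = 21, s_7 = 12, s_8 = 1, s_9 = 14, s_{10} = 29, s_{11} = 28, s_{12} = 41, s_{13} = 22, s_{14} = 41, s_{15} = 16, s_{16} = 29, s_{17} = 30, s_{18} = 1, s_{19} = 32, s_{20} = 21, s_{21} = 30, s_{22} = 37, s_{23} = 16, s_{24} = 25, s_{25} = 22, s_{26} = 25.
The sequence repeats with period 24.
(273 - 1) mod 24 = 8, so s_{273} = s_9 = 14.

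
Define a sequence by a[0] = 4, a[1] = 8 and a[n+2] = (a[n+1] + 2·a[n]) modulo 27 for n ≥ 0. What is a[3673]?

8

Listing terms: a[0] = 4,  a[1] = 8,  a[2] = 16,  a[3] = 5,  a[4] = 10,  a[5] = 20,  a[6] = 13,  a[7] = 26,  a[8] = 25,  a[9] = 23,  a[10] = 19,  a[11] = 11,  a[12] = 22,  a[13] = 17,  a[14] = 7,  a[15] = 14,  a[16] = 1,  a[17] = 2,  a[18] = 4,  a[19] = 8.
Since (a[18], a[19]) = (a[0], a[1]) = (4, 8) (two consecutive terms determine the rest), the sequence is periodic with period 18.
So a[3673] = a[0 + ((3673-0) mod 18)] = a[1] = 8.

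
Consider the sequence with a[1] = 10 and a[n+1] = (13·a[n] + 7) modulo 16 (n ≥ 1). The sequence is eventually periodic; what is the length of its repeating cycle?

16

a[1] = 10, a[2] = 9, a[3] = 12, a[4] = 3, a[5] = 14, a[6] = 13, a[7] = 0, a[8] = 7, a[9] = 2, a[10] = 1, a[11] = 4, a[12] = 11, a[13] = 6, a[14] = 5, a[15] = 8, a[16] = 15, a[17] = 10.
Since a[17] = a[1] = 10, the sequence is periodic with period 16.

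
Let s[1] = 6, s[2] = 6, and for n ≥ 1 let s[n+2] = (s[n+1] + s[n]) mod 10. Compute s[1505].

0

We have s[1] = 6; s[2] = 6; s[3] = 2; s[4] = 8; s[5] = 0; s[6] = 8; s[7] = 8; s[8] = 6; s[9] = 4; s[10] = 0; s[11] = 4; s[12] = 4; s[13] = 8; s[14] = 2; s[15] = 0; s[16] = 2; s[17] = 2; s[18] = 4; s[19] = 6; s[20] = 0; s[21] = 6; s[22] = 6.
The sequence repeats with period 20.
So s[1505] = s[1 + ((1505-1) mod 20)] = s[5] = 0.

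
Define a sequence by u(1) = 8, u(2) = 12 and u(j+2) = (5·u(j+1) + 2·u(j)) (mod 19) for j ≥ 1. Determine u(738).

0

u(1) = 8,  u(2) = 12,  u(3) = 0,  u(4) = 5,  u(5) = 6,  u(6) = 2,  u(7) = 3,  u(8) = 0,  u(9) = 6,  u(10) = 11,  u(11) = 10,  u(12) = 15,  u(13) = 0,  u(14) = 11,  u(15) = 17,  u(16) = 12,  u(17) = 18,  u(18) = 0,  u(19) = 17,  u(20) = 9,  u(21) = 3,  u(22) = 14,  u(23) = 0,  u(24) = 9,  u(25) = 7,  u(26) = 15,  u(27) = 13,  u(28) = 0,  u(29) = 7,  u(30) = 16,  u(31) = 18,  u(32) = 8,  u(33) = 0,  u(34) = 16,  u(35) = 4,  u(36) = 14,  u(37) = 2,  u(38) = 0,  u(39) = 4,  u(40) = 1,  u(41) = 13,  u(42) = 10,  u(43) = 0,  u(44) = 1,  u(45) = 5,  u(46) = 8,  u(47) = 12.
Since (u(46), u(47)) = (u(1), u(2)) = (8, 12) (two consecutive terms determine the rest), the sequence is periodic with period 45.
(738 - 1) mod 45 = 17, so u(738) = u(18) = 0.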